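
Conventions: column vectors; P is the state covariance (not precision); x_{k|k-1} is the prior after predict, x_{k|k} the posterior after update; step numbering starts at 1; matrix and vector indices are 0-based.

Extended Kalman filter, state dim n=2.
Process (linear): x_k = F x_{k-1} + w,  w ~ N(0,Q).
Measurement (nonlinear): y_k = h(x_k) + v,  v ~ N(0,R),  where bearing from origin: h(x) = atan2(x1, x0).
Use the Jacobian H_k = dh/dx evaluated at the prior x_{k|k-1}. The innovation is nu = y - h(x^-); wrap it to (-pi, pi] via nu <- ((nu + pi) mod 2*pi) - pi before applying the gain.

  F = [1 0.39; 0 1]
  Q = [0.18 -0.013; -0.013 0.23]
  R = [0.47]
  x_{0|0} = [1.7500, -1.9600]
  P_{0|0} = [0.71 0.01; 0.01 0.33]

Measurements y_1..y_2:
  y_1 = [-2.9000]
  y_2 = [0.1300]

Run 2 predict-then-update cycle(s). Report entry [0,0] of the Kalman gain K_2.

step 1: x^-=[0.9856, -1.9600]  P^-=[0.9480 0.1257; 0.1257 0.5600]  H_jac=[0.4072 0.2048]  S=[0.6717]  K=[0.6131; 0.2469]  nu=[-1.7951]  x^+=[-0.1150, -2.4033]  P^+=[0.6955 0.0240; 0.0240 0.5190]
step 2: x^-=[-1.0523, -2.4033]  P^-=[0.9732 0.2134; 0.2134 0.7490]  H_jac=[0.3492 -0.1529]  S=[0.5834]  K=[0.5265; -0.0685]  nu=[2.1135]  x^+=[0.0606, -2.5482]  P^+=[0.8115 0.2345; 0.2345 0.7463]

K[0,0] = 0.5265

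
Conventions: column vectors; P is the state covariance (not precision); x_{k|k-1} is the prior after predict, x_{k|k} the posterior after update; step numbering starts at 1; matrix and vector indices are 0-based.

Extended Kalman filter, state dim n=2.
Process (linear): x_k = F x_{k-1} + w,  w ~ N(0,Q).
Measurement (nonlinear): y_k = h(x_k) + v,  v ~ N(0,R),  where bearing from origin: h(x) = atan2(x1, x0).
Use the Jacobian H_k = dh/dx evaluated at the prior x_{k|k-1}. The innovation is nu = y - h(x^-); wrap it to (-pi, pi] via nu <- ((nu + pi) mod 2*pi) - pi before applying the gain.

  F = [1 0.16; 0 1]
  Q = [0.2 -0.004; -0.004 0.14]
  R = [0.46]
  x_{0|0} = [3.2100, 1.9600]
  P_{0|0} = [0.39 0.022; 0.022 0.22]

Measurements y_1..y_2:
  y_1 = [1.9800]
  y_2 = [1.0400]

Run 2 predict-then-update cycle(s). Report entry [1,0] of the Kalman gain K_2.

K[1,0] = 0.1746

step 1: x^-=[3.5236, 1.9600]  P^-=[0.6027 0.0532; 0.0532 0.3600]  H_jac=[-0.1206 0.2167]  S=[0.4829]  K=[-0.1266; 0.1483]  nu=[1.4724]  x^+=[3.3372, 2.1784]  P^+=[0.5949 0.0623; 0.0623 0.3494]
step 2: x^-=[3.6858, 2.1784]  P^-=[0.8238 0.1142; 0.1142 0.4894]  H_jac=[-0.1188 0.2011]  S=[0.4860]  K=[-0.1542; 0.1746]  nu=[0.5062]  x^+=[3.6077, 2.2667]  P^+=[0.8122 0.1272; 0.1272 0.4746]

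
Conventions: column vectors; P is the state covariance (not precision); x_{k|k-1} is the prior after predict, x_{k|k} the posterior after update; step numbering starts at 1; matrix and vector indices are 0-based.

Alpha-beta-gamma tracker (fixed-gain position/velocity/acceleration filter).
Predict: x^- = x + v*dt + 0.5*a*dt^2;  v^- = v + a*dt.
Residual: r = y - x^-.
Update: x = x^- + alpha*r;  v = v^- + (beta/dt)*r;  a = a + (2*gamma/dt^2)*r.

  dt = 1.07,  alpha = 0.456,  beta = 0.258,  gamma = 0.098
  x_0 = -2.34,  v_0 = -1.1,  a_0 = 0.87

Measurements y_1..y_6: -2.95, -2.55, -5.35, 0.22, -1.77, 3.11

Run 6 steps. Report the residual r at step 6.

step 1: x_pred=-3.0190  r=0.0690  x^+=-2.9875  v^+=-0.1525  a^+=0.8818
step 2: x_pred=-2.6459  r=0.0959  x^+=-2.6022  v^+=0.8142  a^+=0.8982
step 3: x_pred=-1.2168  r=-4.1332  x^+=-3.1015  v^+=0.7787  a^+=0.1906
step 4: x_pred=-2.1592  r=2.3792  x^+=-1.0743  v^+=1.5563  a^+=0.5979
step 5: x_pred=0.9333  r=-2.7033  x^+=-0.2994  v^+=1.5443  a^+=0.1352
step 6: x_pred=1.4304  r=1.6796  x^+=2.1963  v^+=2.0939  a^+=0.4227

resid = 1.6796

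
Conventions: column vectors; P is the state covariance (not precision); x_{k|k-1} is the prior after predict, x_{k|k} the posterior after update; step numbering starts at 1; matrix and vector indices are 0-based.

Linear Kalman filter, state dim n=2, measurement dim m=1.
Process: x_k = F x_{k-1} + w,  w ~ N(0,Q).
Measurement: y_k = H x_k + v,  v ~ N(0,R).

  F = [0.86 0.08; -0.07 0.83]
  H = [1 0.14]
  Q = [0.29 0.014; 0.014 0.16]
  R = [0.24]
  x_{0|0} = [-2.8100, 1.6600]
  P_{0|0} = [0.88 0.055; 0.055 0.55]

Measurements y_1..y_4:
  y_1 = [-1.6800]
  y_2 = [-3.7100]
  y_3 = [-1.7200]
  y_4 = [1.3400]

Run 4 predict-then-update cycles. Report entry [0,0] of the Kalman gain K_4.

K[0,0] = 0.6156

step 1: x^-=[-2.2838, 1.5745]  P^-=[0.9519 0.0365; 0.0365 0.5368]  S=[1.2127]  K=[0.7892; 0.0921]  nu=[0.3834]  x^+=[-1.9812, 1.6098]  P^+=[0.1966 -0.0516; -0.0516 0.5265]
step 2: x^-=[-1.5751, 1.4748]  P^-=[0.4317 0.0006; 0.0006 0.5297]  S=[0.6822]  K=[0.6329; 0.1095]  nu=[-2.3414]  x^+=[-3.0569, 1.2184]  P^+=[0.1584 -0.0467; -0.0467 0.5215]
step 3: x^-=[-2.5315, 1.2252]  P^-=[0.4041 0.0060; 0.0060 0.5255]  S=[0.6561]  K=[0.6172; 0.1213]  nu=[0.6399]  x^+=[-2.1365, 1.3028]  P^+=[0.1542 -0.0431; -0.0431 0.5158]
step 4: x^-=[-1.7332, 1.2309]  P^-=[0.4014 0.0084; 0.0084 0.5211]  S=[0.6540]  K=[0.6156; 0.1245]  nu=[2.9008]  x^+=[0.0525, 1.5920]  P^+=[0.1536 -0.0417; -0.0417 0.5110]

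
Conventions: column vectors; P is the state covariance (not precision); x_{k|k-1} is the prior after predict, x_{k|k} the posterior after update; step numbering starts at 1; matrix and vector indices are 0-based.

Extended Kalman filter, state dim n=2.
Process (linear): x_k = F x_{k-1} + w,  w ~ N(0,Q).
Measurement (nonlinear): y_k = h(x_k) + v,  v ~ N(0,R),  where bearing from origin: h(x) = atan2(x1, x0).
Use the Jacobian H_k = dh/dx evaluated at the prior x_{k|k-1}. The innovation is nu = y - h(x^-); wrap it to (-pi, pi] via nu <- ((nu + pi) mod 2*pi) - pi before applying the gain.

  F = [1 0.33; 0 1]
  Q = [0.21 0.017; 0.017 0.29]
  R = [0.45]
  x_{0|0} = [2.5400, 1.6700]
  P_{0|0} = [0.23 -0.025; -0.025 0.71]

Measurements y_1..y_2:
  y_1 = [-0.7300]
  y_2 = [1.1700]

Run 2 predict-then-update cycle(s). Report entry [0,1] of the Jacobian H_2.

step 1: x^-=[3.0911, 1.6700]  P^-=[0.5008 0.2263; 0.2263 1.0000]  H_jac=[-0.1353 0.2504]  S=[0.5065]  K=[-0.0219; 0.4339]  nu=[-1.2253]  x^+=[3.1179, 1.1383]  P^+=[0.5006 0.2311; 0.2311 0.9046]
step 2: x^-=[3.4936, 1.1383]  P^-=[0.9616 0.5466; 0.5466 1.1946]  H_jac=[-0.0843 0.2588]  S=[0.5130]  K=[0.1177; 0.5128]  nu=[0.8550]  x^+=[3.5942, 1.5767]  P^+=[0.9545 0.5157; 0.5157 1.0597]

H_jac[0,1] = 0.2588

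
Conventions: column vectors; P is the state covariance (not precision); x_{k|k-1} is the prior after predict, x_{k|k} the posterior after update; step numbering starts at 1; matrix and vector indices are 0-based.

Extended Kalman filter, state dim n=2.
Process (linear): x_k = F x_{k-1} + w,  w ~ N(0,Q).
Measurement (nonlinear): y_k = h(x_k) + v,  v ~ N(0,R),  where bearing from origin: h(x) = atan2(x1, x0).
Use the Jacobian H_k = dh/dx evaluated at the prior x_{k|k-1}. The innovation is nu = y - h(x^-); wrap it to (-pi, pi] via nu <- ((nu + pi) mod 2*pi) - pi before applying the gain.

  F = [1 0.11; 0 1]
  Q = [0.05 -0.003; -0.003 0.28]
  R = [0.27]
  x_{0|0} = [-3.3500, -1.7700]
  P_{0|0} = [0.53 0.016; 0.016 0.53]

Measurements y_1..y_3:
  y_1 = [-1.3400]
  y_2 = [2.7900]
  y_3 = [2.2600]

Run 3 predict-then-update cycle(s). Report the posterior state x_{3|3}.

step 1: x^-=[-3.5447, -1.7700]  P^-=[0.5899 0.0713; 0.0713 0.8100]  H_jac=[0.1128 -0.2258]  S=[0.3152]  K=[0.1600; -0.5548]  nu=[1.3385]  x^+=[-3.3306, -2.5126]  P^+=[0.5819 0.0993; 0.0993 0.7130]
step 2: x^-=[-3.6070, -2.5126]  P^-=[0.6623 0.1747; 0.1747 0.9930]  H_jac=[0.1300 -0.1867]  S=[0.3073]  K=[0.1741; -0.5292]  nu=[-0.9600]  x^+=[-3.7741, -2.0046]  P^+=[0.6530 0.2030; 0.2030 0.9069]
step 3: x^-=[-3.9946, -2.0046]  P^-=[0.7587 0.2998; 0.2998 1.1869]  H_jac=[0.1004 -0.2000]  S=[0.3131]  K=[0.0517; -0.6621]  nu=[-1.3467]  x^+=[-4.0643, -1.1130]  P^+=[0.7578 0.3105; 0.3105 1.0497]

x_post = [-4.0643, -1.1130]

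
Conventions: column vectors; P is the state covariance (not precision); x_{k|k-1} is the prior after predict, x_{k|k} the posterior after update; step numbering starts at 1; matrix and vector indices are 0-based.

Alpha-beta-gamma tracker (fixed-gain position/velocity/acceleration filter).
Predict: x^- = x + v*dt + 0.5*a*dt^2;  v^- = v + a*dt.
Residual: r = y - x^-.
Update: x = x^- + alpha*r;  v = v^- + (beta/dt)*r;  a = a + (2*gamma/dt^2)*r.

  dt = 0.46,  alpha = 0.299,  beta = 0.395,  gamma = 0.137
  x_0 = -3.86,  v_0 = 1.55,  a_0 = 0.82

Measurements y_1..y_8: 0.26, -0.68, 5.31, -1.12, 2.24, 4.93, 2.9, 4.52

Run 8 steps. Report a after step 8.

step 1: x_pred=-3.0602  r=3.3202  x^+=-2.0675  v^+=4.7783  a^+=5.1194
step 2: x_pred=0.6721  r=-1.3521  x^+=0.2679  v^+=5.9721  a^+=3.3685
step 3: x_pred=3.3714  r=1.9386  x^+=3.9510  v^+=9.1863  a^+=5.8788
step 4: x_pred=8.7987  r=-9.9187  x^+=5.8330  v^+=3.3733  a^+=-6.9649
step 5: x_pred=6.6479  r=-4.4079  x^+=5.3299  v^+=-3.6155  a^+=-12.6727
step 6: x_pred=2.3260  r=2.6040  x^+=3.1046  v^+=-7.2089  a^+=-9.3007
step 7: x_pred=-1.1955  r=4.0955  x^+=0.0290  v^+=-7.9704  a^+=-3.9975
step 8: x_pred=-4.0603  r=8.5803  x^+=-1.4948  v^+=-2.4414  a^+=7.1131

a_post = 7.1131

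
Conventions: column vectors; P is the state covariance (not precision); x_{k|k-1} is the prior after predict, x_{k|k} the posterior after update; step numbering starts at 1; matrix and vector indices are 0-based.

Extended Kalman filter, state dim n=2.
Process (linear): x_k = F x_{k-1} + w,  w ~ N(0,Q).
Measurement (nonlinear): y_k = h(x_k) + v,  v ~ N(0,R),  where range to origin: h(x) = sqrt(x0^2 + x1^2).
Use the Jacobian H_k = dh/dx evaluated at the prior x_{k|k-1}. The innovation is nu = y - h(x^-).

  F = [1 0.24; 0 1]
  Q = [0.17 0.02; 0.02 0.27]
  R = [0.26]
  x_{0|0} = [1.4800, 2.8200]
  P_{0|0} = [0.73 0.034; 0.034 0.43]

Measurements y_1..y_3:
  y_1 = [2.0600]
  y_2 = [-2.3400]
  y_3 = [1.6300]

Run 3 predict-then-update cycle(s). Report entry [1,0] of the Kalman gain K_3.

K[1,0] = -0.5559

step 1: x^-=[2.1568, 2.8200]  P^-=[0.9411 0.1572; 0.1572 0.7000]  H_jac=[0.6075 0.7943]  S=[1.2007]  K=[0.5802; 0.5426]  nu=[-1.4902]  x^+=[1.2922, 2.0114]  P^+=[0.5370 -0.2208; -0.2208 0.3465]
step 2: x^-=[1.7750, 2.0114]  P^-=[0.6209 -0.1176; -0.1176 0.6165]  H_jac=[0.6617 0.7498]  S=[0.7617]  K=[0.4236; 0.5046]  nu=[-5.0226]  x^+=[-0.3526, -0.5233]  P^+=[0.4843 -0.2805; -0.2805 0.4225]
step 3: x^-=[-0.4782, -0.5233]  P^-=[0.5440 -0.1591; -0.1591 0.6925]  H_jac=[-0.6746 -0.7382]  S=[0.7265]  K=[-0.3435; -0.5559]  nu=[0.9212]  x^+=[-0.7946, -1.0354]  P^+=[0.4583 -0.2978; -0.2978 0.4679]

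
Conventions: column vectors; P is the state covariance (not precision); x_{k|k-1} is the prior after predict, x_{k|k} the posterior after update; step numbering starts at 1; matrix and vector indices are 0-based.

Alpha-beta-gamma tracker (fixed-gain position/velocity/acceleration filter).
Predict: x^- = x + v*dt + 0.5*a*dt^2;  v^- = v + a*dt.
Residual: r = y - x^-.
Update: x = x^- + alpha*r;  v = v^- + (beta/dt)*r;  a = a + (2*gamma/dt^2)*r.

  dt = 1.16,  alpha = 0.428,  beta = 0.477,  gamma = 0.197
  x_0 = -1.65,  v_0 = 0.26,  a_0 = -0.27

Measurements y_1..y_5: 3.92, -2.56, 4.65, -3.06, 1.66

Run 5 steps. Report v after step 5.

step 1: x_pred=-1.5301  r=5.4501  x^+=0.8026  v^+=2.1879  a^+=1.3258
step 2: x_pred=4.2325  r=-6.7925  x^+=1.3253  v^+=0.9327  a^+=-0.6631
step 3: x_pred=1.9611  r=2.6889  x^+=3.1120  v^+=1.2692  a^+=0.1242
step 4: x_pred=4.6678  r=-7.7278  x^+=1.3603  v^+=-1.7644  a^+=-2.1385
step 5: x_pred=-2.1252  r=3.7852  x^+=-0.5051  v^+=-2.6886  a^+=-1.0302

v_post = -2.6886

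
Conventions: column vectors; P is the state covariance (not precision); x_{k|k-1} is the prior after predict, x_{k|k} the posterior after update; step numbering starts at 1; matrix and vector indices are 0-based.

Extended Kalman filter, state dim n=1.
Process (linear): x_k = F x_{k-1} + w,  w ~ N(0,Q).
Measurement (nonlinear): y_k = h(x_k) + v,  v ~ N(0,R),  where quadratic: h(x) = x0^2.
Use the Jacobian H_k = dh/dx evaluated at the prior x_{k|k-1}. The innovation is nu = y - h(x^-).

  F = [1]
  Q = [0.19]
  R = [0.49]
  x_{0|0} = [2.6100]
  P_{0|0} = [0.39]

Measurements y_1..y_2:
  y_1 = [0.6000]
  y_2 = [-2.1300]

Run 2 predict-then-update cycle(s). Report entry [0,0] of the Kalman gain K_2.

step 1: x^-=[2.6100]  P^-=[0.5800]  H_jac=[5.2200]  S=[16.2941]  K=[0.1858]  nu=[-6.2121]  x^+=[1.4557]  P^+=[0.0174]
step 2: x^-=[1.4557]  P^-=[0.2074]  H_jac=[2.9115]  S=[2.2484]  K=[0.2686]  nu=[-4.2492]  x^+=[0.3143]  P^+=[0.0452]

K[0,0] = 0.2686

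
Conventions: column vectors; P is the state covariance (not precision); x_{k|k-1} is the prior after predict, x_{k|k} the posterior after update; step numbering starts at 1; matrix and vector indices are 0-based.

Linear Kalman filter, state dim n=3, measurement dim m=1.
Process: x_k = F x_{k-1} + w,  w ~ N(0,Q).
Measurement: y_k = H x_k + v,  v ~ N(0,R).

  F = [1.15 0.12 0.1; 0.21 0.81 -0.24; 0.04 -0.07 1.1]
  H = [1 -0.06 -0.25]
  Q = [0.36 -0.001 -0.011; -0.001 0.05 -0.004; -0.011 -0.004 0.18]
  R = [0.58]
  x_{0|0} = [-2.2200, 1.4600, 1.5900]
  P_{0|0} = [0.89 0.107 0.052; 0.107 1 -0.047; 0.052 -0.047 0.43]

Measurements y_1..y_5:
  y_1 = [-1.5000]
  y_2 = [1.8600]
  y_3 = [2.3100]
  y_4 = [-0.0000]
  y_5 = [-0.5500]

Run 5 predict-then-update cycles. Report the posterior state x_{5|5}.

step 1: x^-=[-2.2188, 0.3348, 1.5580]  P^-=[1.5961 0.3875 0.1209; 0.3875 0.8196 -0.1960; 0.1209 -0.1960 0.7178]  S=[2.1111]  K=[0.7307; 0.1835; -0.0222]  nu=[1.1284]  x^+=[-1.3943, 0.5418, 1.5330]  P^+=[0.4689 0.1045 0.1551; 0.1045 0.7485 -0.1874; 0.1551 -0.1874 0.7168]
step 2: x^-=[-1.3851, -0.2218, 1.5926]  P^-=[1.0580 0.2184 0.2486; 0.2184 0.6958 -0.3657; 0.2486 -0.3657 1.0937]  S=[1.5474]  K=[0.6351; 0.1732; -0.0019]  nu=[3.6299]  x^+=[0.9203, 0.4070, 1.5858]  P^+=[0.4339 0.0481 0.2504; 0.0481 0.6494 -0.3652; 0.2504 -0.3652 1.0937]
step 3: x^-=[1.2658, 0.1423, 1.7527]  P^-=[1.0162 0.1038 0.3923; 0.1038 0.6913 -0.6011; 0.3923 -0.6011 1.5852]  S=[1.4711]  K=[0.6199; 0.1445; 0.0218]  nu=[1.4910]  x^+=[2.1899, 0.3578, 1.7852]  P^+=[0.4509 -0.0280 0.3724; -0.0280 0.6606 -0.6058; 0.3724 -0.6058 1.5845]
step 4: x^-=[2.7399, 0.3212, 2.0263]  P^-=[1.0451 -0.0193 0.5775; -0.0193 0.7830 -0.9239; 0.5775 -0.9239 2.2274]  S=[1.4530]  K=[0.6207; 0.1134; 0.0524]  nu=[-2.2140]  x^+=[1.3656, 0.0702, 1.9104]  P^+=[0.4853 -0.1215 0.5303; -0.1215 0.7643 -0.9325; 0.5303 -0.9325 2.2235]
step 5: x^-=[1.7699, -0.1148, 2.1511]  P^-=[1.1011 -0.1630 0.8150; -0.1630 0.9687 -1.3616; 0.8150 -1.3616 3.0659]  S=[1.4474]  K=[0.6267; 0.0824; 0.0900]  nu=[-1.7890]  x^+=[0.6487, -0.2622, 1.9901]  P^+=[0.5326 -0.2378 0.7334; -0.2378 0.9589 -1.3723; 0.7334 -1.3723 3.0541]

x_post = [0.6487, -0.2622, 1.9901]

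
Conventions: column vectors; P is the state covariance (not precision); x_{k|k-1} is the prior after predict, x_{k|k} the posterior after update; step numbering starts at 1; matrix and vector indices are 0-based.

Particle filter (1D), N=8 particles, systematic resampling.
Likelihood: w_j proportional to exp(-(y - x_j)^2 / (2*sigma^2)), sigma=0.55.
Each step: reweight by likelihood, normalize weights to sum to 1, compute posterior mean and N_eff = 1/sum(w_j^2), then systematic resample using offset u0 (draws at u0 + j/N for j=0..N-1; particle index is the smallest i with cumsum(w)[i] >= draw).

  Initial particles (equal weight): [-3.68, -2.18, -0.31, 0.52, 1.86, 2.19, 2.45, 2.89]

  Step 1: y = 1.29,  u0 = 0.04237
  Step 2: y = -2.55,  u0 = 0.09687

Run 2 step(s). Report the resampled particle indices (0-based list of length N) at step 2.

resampled_idx = [0, 0, 0, 0, 1, 1, 1, 1]

step 1: w=[0.0000, 0.0000, 0.0107, 0.2761, 0.4300, 0.1929, 0.0796, 0.0107]  mean=1.5884  Neff=3.2794  idx=[3, 3, 4, 4, 4, 4, 5, 6]
step 2: w=[0.5000, 0.5000, 0.0000, 0.0000, 0.0000, 0.0000, 0.0000, 0.0000]  mean=0.5200  Neff=2.0000  idx=[0, 0, 0, 0, 1, 1, 1, 1]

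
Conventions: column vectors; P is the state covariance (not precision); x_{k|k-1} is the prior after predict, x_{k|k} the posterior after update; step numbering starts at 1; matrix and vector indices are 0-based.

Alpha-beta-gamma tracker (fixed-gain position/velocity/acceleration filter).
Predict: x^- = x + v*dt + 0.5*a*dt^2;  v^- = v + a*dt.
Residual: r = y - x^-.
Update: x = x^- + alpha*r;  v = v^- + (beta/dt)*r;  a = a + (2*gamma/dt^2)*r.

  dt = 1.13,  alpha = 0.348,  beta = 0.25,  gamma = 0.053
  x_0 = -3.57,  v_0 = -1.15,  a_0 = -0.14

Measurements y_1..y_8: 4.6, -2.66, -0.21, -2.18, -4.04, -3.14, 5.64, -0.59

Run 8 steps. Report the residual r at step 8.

step 1: x_pred=-4.9589  r=9.5589  x^+=-1.6324  v^+=0.8066  a^+=0.6535
step 2: x_pred=-0.3037  r=-2.3563  x^+=-1.1237  v^+=1.0238  a^+=0.4579
step 3: x_pred=0.3255  r=-0.5355  x^+=0.1392  v^+=1.4227  a^+=0.4135
step 4: x_pred=2.0108  r=-4.1908  x^+=0.5524  v^+=0.9628  a^+=0.0656
step 5: x_pred=1.6822  r=-5.7222  x^+=-0.3091  v^+=-0.2291  a^+=-0.4095
step 6: x_pred=-0.8295  r=-2.3105  x^+=-1.6335  v^+=-1.2030  a^+=-0.6013
step 7: x_pred=-3.3768  r=9.0168  x^+=-0.2389  v^+=0.1124  a^+=0.1473
step 8: x_pred=-0.0179  r=-0.5721  x^+=-0.2170  v^+=0.1523  a^+=0.0998

resid = -0.5721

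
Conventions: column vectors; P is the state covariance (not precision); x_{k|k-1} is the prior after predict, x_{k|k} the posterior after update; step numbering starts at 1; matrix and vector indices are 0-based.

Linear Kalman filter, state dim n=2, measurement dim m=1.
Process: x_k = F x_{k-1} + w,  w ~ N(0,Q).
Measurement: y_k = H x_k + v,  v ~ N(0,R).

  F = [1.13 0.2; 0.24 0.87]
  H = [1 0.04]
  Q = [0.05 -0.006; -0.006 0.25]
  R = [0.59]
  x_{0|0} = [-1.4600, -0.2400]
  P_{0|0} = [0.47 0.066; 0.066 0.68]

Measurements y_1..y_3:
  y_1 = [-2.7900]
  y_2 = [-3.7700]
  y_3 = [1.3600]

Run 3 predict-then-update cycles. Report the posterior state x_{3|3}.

step 1: x^-=[-1.6978, -0.5592]  P^-=[0.7072 0.3078; 0.3078 0.8193]  S=[1.3231]  K=[0.5438; 0.2574]  nu=[-1.0698]  x^+=[-2.2796, -0.8346]  P^+=[0.3159 0.1226; 0.1226 0.7316]
step 2: x^-=[-2.7428, -1.2732]  P^-=[0.5381 0.3334; 0.3334 0.8732]  S=[1.1562]  K=[0.4770; 0.3186]  nu=[-0.9762]  x^+=[-3.2084, -1.5842]  P^+=[0.2751 0.1577; 0.1577 0.7558]
step 3: x^-=[-3.9424, -2.1483]  P^-=[0.5028 0.3628; 0.3628 0.9038]  S=[1.1233]  K=[0.4605; 0.3551]  nu=[5.3883]  x^+=[-1.4609, -0.2347]  P^+=[0.2646 0.1790; 0.1790 0.7621]

x_post = [-1.4609, -0.2347]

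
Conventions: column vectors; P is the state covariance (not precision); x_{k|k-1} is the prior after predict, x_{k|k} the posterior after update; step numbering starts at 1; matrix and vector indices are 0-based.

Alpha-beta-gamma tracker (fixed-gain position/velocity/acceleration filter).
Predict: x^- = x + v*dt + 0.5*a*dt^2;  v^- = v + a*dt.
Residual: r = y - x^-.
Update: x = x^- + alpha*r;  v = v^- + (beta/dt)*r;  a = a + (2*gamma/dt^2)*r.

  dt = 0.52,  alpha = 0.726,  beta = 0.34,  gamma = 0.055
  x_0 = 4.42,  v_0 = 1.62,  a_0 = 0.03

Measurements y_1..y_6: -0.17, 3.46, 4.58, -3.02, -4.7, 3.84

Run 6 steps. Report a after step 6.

step 1: x_pred=5.2665  r=-5.4365  x^+=1.3196  v^+=-1.9190  a^+=-2.1816
step 2: x_pred=0.0268  r=3.4332  x^+=2.5193  v^+=-0.8086  a^+=-0.7849
step 3: x_pred=1.9927  r=2.5873  x^+=3.8711  v^+=0.4749  a^+=0.2676
step 4: x_pred=4.1542  r=-7.1742  x^+=-1.0543  v^+=-4.0767  a^+=-2.6509
step 5: x_pred=-3.5326  r=-1.1674  x^+=-4.3801  v^+=-6.2185  a^+=-3.1258
step 6: x_pred=-8.0364  r=11.8764  x^+=0.5859  v^+=-0.0786  a^+=1.7056

a_post = 1.7056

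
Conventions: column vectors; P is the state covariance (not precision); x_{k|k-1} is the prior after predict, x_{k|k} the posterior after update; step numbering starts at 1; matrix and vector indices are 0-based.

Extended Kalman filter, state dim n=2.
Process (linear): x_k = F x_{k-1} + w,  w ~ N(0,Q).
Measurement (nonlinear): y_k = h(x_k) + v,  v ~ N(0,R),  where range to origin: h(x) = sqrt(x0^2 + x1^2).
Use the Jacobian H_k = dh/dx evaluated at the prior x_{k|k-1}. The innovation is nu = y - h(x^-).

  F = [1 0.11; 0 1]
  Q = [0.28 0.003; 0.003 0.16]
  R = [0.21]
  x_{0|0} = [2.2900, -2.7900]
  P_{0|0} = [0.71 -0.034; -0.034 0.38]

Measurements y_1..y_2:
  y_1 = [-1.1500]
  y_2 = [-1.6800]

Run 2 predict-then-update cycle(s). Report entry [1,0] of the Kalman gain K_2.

step 1: x^-=[1.9831, -2.7900]  P^-=[0.9871 0.0108; 0.0108 0.5400]  H_jac=[0.5793 -0.8151]  S=[0.8899]  K=[0.6328; -0.4876]  nu=[-4.5730]  x^+=[-0.9105, -0.5603]  P^+=[0.6308 0.2853; 0.2853 0.3284]
step 2: x^-=[-0.9722, -0.5603]  P^-=[0.9776 0.3245; 0.3245 0.4884]  H_jac=[-0.8664 -0.4993]  S=[1.3464]  K=[-0.7494; -0.3900]  nu=[-2.8021]  x^+=[1.1278, 0.5324]  P^+=[0.2214 -0.0690; -0.0690 0.2837]

K[1,0] = -0.3900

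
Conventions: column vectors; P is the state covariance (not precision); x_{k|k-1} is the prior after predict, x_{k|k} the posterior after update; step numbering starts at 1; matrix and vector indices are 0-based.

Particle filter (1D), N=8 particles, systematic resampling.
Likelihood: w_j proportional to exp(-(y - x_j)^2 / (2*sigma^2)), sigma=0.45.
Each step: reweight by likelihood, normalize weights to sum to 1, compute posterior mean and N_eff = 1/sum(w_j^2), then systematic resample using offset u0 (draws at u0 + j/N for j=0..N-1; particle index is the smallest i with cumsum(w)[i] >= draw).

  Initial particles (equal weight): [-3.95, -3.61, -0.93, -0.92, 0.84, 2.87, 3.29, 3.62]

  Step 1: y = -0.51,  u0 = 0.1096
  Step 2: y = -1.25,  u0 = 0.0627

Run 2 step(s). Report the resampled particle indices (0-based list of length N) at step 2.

resampled_idx = [0, 1, 2, 3, 4, 5, 6, 7]

step 1: w=[0.0000, 0.0000, 0.4907, 0.5009, 0.0084, 0.0000, 0.0000, 0.0000]  mean=-0.9101  Neff=2.0336  idx=[2, 2, 2, 2, 3, 3, 3, 3]
step 2: w=[0.1260, 0.1260, 0.1260, 0.1260, 0.1240, 0.1240, 0.1240, 0.1240]  mean=-0.9250  Neff=7.9995  idx=[0, 1, 2, 3, 4, 5, 6, 7]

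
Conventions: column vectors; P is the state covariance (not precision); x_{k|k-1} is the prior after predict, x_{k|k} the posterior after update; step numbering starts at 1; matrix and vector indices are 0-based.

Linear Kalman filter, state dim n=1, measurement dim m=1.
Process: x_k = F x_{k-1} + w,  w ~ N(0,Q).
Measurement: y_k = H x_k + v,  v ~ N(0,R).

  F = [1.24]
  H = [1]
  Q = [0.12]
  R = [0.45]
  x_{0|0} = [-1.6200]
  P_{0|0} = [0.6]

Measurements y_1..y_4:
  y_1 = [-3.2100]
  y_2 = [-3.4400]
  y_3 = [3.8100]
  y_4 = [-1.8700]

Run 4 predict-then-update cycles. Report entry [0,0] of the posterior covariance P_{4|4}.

P_post[0,0] = 0.2345

step 1: x^-=[-2.0088]  P^-=[1.0426]  S=[1.4926]  K=[0.6985]  nu=[-1.2012]  x^+=[-2.8478]  P^+=[0.3143]
step 2: x^-=[-3.5313]  P^-=[0.6033]  S=[1.0533]  K=[0.5728]  nu=[0.0913]  x^+=[-3.4790]  P^+=[0.2577]
step 3: x^-=[-4.3140]  P^-=[0.5163]  S=[0.9663]  K=[0.5343]  nu=[8.1240]  x^+=[0.0268]  P^+=[0.2404]
step 4: x^-=[0.0332]  P^-=[0.4897]  S=[0.9397]  K=[0.5211]  nu=[-1.9032]  x^+=[-0.9586]  P^+=[0.2345]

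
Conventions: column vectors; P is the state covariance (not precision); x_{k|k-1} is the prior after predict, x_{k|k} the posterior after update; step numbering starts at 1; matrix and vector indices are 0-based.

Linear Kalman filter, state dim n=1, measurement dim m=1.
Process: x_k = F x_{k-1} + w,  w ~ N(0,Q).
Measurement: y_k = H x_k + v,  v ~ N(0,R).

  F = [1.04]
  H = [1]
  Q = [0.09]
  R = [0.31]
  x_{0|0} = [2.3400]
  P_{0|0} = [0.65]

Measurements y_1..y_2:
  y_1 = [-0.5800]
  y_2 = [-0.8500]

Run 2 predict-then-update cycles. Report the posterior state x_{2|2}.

x_post = [-0.3047]

step 1: x^-=[2.4336]  P^-=[0.7930]  S=[1.1030]  K=[0.7190]  nu=[-3.0136]  x^+=[0.2669]  P^+=[0.2229]
step 2: x^-=[0.2776]  P^-=[0.3311]  S=[0.6411]  K=[0.5164]  nu=[-1.1276]  x^+=[-0.3047]  P^+=[0.1601]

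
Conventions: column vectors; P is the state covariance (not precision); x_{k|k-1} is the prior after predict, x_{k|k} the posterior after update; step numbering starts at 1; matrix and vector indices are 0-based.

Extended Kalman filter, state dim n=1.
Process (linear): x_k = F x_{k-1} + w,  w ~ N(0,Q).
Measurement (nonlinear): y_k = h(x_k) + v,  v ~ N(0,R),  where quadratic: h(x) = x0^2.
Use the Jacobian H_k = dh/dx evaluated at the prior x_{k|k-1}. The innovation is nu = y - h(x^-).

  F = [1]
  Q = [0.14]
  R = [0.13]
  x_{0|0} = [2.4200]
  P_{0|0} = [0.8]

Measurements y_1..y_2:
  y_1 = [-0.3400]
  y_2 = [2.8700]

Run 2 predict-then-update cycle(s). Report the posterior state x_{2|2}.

x_post = [1.7262]

step 1: x^-=[2.4200]  P^-=[0.9400]  H_jac=[4.8400]  S=[22.1501]  K=[0.2054]  nu=[-6.1964]  x^+=[1.1473]  P^+=[0.0055]
step 2: x^-=[1.1473]  P^-=[0.1455]  H_jac=[2.2945]  S=[0.8961]  K=[0.3726]  nu=[1.5538]  x^+=[1.7262]  P^+=[0.0211]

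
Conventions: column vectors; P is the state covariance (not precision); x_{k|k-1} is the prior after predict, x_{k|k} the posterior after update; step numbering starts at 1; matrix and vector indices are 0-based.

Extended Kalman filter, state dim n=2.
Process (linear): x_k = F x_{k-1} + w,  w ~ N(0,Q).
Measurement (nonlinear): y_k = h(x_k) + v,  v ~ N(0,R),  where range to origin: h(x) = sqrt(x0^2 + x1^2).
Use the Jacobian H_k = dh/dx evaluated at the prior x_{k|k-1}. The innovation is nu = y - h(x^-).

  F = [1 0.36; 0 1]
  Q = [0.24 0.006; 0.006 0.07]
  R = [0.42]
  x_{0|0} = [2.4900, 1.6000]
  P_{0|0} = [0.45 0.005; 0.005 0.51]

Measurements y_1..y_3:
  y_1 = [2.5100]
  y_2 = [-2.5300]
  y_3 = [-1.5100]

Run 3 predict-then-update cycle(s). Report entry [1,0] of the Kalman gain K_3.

step 1: x^-=[3.0660, 1.6000]  P^-=[0.7597 0.1946; 0.1946 0.5800]  H_jac=[0.8865 0.4626]  S=[1.3009]  K=[0.5869; 0.3389]  nu=[-0.9484]  x^+=[2.5094, 1.2786]  P^+=[0.3115 -0.0642; -0.0642 0.4306]
step 2: x^-=[2.9697, 1.2786]  P^-=[0.5612 0.0969; 0.0969 0.5006]  H_jac=[0.9185 0.3955]  S=[1.0420]  K=[0.5314; 0.2753]  nu=[-5.7632]  x^+=[-0.0928, -0.3083]  P^+=[0.2669 -0.0556; -0.0556 0.4216]
step 3: x^-=[-0.2038, -0.3083]  P^-=[0.5215 0.1022; 0.1022 0.4916]  H_jac=[-0.5514 -0.8343]  S=[1.0147]  K=[-0.3674; -0.4597]  nu=[-1.8795]  x^+=[0.4868, 0.5557]  P^+=[0.3846 -0.0692; -0.0692 0.2772]

K[1,0] = -0.4597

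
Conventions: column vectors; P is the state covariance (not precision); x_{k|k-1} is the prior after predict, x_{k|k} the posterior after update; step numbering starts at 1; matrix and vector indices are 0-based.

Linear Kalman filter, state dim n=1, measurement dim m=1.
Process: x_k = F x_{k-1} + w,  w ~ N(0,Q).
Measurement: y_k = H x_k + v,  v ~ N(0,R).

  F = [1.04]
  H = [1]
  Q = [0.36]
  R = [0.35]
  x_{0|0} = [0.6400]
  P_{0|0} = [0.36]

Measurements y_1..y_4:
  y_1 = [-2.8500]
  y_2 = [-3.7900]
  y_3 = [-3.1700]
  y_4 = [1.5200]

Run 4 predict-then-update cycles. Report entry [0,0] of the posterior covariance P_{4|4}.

P_post[0,0] = 0.2210

step 1: x^-=[0.6656]  P^-=[0.7494]  S=[1.0994]  K=[0.6816]  nu=[-3.5156]  x^+=[-1.7308]  P^+=[0.2386]
step 2: x^-=[-1.8000]  P^-=[0.6180]  S=[0.9680]  K=[0.6384]  nu=[-1.9900]  x^+=[-3.0705]  P^+=[0.2235]
step 3: x^-=[-3.1933]  P^-=[0.6017]  S=[0.9517]  K=[0.6322]  nu=[0.0233]  x^+=[-3.1786]  P^+=[0.2213]
step 4: x^-=[-3.3057]  P^-=[0.5993]  S=[0.9493]  K=[0.6313]  nu=[4.8257]  x^+=[-0.2591]  P^+=[0.2210]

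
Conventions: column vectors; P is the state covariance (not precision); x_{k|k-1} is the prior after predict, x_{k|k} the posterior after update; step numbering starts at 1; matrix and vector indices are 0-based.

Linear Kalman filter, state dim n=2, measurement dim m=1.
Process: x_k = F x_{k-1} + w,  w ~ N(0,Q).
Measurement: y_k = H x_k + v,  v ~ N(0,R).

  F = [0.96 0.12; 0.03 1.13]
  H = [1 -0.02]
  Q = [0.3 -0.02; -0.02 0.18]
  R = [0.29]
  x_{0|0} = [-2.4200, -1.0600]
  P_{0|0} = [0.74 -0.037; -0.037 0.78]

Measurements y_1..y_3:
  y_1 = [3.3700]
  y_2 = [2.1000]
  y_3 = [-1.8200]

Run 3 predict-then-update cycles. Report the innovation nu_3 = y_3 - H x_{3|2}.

step 1: x^-=[-2.4504, -1.2704]  P^-=[0.9847 0.0668; 0.0668 1.1741]  S=[1.2725]  K=[0.7728; 0.0340]  nu=[5.7950]  x^+=[2.0279, -1.0731]  P^+=[0.2248 0.0333; 0.0333 1.1727]
step 2: x^-=[1.8180, -1.1518]  P^-=[0.5317 0.1818; 0.1818 1.6798]  S=[0.8151]  K=[0.6479; 0.1818]  nu=[0.2590]  x^+=[1.9858, -1.1047]  P^+=[0.1896 0.0858; 0.0858 1.6529]
step 3: x^-=[1.7738, -1.1887]  P^-=[0.5183 0.3029; 0.3029 2.2966]  S=[0.7971]  K=[0.6426; 0.3224]  nu=[-3.6175]  x^+=[-0.5510, -2.3552]  P^+=[0.1891 0.1378; 0.1378 2.2137]

innov = [-3.6175]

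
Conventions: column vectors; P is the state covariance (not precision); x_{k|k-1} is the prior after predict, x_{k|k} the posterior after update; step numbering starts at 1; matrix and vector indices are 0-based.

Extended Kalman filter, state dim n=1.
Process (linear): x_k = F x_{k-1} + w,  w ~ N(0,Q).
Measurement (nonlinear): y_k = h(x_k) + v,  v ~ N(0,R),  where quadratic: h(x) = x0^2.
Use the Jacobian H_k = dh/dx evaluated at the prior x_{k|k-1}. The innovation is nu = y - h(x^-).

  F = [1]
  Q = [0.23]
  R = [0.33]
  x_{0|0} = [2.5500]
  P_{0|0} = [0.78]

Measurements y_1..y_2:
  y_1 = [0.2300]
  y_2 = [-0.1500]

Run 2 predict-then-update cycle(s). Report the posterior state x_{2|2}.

x_post = [0.7275]

step 1: x^-=[2.5500]  P^-=[1.0100]  H_jac=[5.1000]  S=[26.6001]  K=[0.1936]  nu=[-6.2725]  x^+=[1.3354]  P^+=[0.0125]
step 2: x^-=[1.3354]  P^-=[0.2425]  H_jac=[2.6707]  S=[2.0599]  K=[0.3144]  nu=[-1.9332]  x^+=[0.7275]  P^+=[0.0389]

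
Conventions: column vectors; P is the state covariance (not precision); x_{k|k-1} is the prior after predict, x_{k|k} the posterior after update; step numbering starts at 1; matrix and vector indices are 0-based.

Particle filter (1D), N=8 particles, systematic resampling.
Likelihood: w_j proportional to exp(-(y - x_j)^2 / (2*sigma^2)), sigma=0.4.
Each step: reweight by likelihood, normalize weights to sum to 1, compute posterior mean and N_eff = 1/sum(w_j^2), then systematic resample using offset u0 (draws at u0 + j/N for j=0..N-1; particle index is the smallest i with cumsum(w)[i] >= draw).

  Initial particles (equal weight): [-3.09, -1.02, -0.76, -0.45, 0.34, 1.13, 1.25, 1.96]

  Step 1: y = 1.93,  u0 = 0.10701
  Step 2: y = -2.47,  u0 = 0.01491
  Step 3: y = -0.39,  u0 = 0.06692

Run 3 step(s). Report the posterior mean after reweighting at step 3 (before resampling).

step 1: w=[0.0000, 0.0000, 0.0000, 0.0000, 0.0003, 0.0989, 0.1722, 0.7286]  mean=1.7552  Neff=1.7535  idx=[6, 6, 7, 7, 7, 7, 7, 7]
step 2: w=[0.5000, 0.5000, 0.0000, 0.0000, 0.0000, 0.0000, 0.0000, 0.0000]  mean=1.2500  Neff=2.0000  idx=[0, 0, 0, 0, 1, 1, 1, 1]
step 3: w=[0.1250, 0.1250, 0.1250, 0.1250, 0.1250, 0.1250, 0.1250, 0.1250]  mean=1.2500  Neff=8.0000  idx=[0, 1, 2, 3, 4, 5, 6, 7]

post_mean = 1.2500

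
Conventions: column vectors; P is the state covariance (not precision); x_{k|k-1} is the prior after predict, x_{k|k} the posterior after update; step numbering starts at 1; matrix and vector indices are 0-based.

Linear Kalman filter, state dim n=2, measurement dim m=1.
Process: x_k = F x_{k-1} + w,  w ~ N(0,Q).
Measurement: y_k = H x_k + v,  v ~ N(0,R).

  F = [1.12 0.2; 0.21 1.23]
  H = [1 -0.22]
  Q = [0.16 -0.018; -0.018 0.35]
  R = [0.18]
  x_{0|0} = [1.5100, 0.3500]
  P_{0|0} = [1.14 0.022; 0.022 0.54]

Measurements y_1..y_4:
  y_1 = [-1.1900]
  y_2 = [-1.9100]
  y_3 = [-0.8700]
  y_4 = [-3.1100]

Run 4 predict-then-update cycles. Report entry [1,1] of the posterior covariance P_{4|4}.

P_post[1,1] = 5.1060

step 1: x^-=[1.7612, 0.7476]  P^-=[1.6215 0.4142; 0.4142 1.2286]  S=[1.6787]  K=[0.9116; 0.0857]  nu=[-2.7867]  x^+=[-0.7793, 0.5087]  P^+=[0.2264 0.2830; 0.2830 1.2163]
step 2: x^-=[-0.7710, 0.4621]  P^-=[0.6194 0.7362; 0.7362 2.3463]  S=[0.5890]  K=[0.7766; 0.3735]  nu=[-1.0373]  x^+=[-1.5766, 0.0746]  P^+=[0.2642 0.5653; 0.5653 2.2641]
step 3: x^-=[-1.7509, -0.2393]  P^-=[0.8352 1.4037; 1.4037 4.0790]  S=[0.5950]  K=[0.8847; 0.8508]  nu=[0.8282]  x^+=[-1.0182, 0.4653]  P^+=[0.3695 0.9558; 0.9558 3.6483]
step 4: x^-=[-1.0473, 0.3585]  P^-=[1.1976 2.3232; 2.3232 6.3796]  S=[0.6642]  K=[1.0336; 1.3847]  nu=[-1.9838]  x^+=[-3.0978, -2.3885]  P^+=[0.4880 1.3726; 1.3726 5.1060]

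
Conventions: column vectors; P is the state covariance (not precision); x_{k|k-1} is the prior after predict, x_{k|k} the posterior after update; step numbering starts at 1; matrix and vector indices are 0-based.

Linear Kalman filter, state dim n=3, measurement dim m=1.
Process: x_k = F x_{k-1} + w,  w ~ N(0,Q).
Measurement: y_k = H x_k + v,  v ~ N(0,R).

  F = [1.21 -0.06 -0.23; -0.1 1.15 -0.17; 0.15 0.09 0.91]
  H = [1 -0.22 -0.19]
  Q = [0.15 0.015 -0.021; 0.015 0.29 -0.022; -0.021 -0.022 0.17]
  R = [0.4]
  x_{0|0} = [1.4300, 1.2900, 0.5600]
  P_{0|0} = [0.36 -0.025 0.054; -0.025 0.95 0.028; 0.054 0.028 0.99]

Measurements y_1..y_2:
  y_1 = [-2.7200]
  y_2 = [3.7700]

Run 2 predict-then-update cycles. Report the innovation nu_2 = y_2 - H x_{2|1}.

step 1: x^-=[1.5241, 1.2453, 0.8402]  P^-=[0.7072 -0.1073 -0.1150; -0.1073 1.5752 -0.0637; -0.1150 -0.0637 1.0243]  S=[1.3060]  K=[0.5763; -0.3383; -0.2263]  nu=[-3.8105]  x^+=[-0.6719, 2.5342, 1.7026]  P^+=[0.2734 0.1473 0.0553; 0.1473 1.4258 -0.1637; 0.0553 -0.1637 0.9574]
step 2: x^-=[-1.3567, 2.6921, 1.6767]  P^-=[0.5494 0.1583 -0.0934; 0.1583 2.2380 -0.1778; -0.0934 -0.1778 0.9728]  S=[1.0438]  K=[0.5100; -0.2877; -0.2290]  nu=[6.0375]  x^+=[1.7223, 0.9552, 0.2939]  P^+=[0.2779 0.3114 0.0286; 0.3114 2.1517 -0.2466; 0.0286 -0.2466 0.9180]

innov = [6.0375]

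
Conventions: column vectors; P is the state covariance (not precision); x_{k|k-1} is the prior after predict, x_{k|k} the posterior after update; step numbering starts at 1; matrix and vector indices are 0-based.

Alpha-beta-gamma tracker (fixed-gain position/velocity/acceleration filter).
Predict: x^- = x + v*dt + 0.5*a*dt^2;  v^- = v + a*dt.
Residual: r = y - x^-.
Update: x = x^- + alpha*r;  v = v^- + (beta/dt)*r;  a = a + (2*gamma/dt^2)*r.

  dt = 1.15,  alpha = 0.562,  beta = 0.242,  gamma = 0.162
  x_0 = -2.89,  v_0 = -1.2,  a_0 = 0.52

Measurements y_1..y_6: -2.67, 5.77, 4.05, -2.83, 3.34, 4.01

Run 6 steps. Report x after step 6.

step 1: x_pred=-3.9261  r=1.2561  x^+=-3.2202  v^+=-0.3377  a^+=0.8277
step 2: x_pred=-3.0612  r=8.8312  x^+=1.9020  v^+=2.4726  a^+=2.9913
step 3: x_pred=6.7235  r=-2.6735  x^+=5.2210  v^+=5.3500  a^+=2.3363
step 4: x_pred=12.9184  r=-15.7484  x^+=4.0678  v^+=4.7228  a^+=-1.5219
step 5: x_pred=8.4927  r=-5.1527  x^+=5.5969  v^+=1.8883  a^+=-2.7842
step 6: x_pred=5.9273  r=-1.9173  x^+=4.8498  v^+=-1.7170  a^+=-3.2540

x_post = 4.8498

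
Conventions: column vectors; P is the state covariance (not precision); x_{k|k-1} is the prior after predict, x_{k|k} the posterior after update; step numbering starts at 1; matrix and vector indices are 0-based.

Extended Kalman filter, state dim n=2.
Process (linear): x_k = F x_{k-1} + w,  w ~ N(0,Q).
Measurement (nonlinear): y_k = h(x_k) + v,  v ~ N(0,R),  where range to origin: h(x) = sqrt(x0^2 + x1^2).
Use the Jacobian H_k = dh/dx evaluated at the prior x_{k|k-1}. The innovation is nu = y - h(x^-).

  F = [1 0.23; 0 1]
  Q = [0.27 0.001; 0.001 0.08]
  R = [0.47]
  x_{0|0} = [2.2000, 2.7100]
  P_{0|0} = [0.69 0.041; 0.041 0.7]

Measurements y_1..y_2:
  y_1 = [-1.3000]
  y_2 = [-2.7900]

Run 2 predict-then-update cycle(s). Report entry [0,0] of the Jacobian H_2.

step 1: x^-=[2.8233, 2.7100]  P^-=[1.0159 0.2030; 0.2030 0.7800]  H_jac=[0.7214 0.6925]  S=[1.5756]  K=[0.5544; 0.4358]  nu=[-5.2135]  x^+=[-0.0669, 0.4382]  P^+=[0.5317 -0.1776; -0.1776 0.4808]
step 2: x^-=[0.0339, 0.4382]  P^-=[0.7454 -0.0660; -0.0660 0.5608]  H_jac=[0.0771 0.9970]  S=[1.0218]  K=[-0.0082; 0.5423]  nu=[-3.2295]  x^+=[0.0604, -1.3130]  P^+=[0.7453 -0.0615; -0.0615 0.2604]

H_jac[0,0] = 0.0771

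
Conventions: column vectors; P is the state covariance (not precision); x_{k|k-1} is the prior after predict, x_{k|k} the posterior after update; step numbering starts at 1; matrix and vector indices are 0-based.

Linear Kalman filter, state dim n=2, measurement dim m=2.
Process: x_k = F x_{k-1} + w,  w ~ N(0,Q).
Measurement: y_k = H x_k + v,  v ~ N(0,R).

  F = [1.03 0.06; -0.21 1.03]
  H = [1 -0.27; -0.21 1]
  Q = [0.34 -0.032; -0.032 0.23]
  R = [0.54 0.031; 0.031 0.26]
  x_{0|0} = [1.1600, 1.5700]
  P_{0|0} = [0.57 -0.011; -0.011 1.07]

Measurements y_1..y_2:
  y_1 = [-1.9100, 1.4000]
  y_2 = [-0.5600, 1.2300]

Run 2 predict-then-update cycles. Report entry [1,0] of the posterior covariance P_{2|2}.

P_post[1,0] = 0.0828

step 1: x^-=[1.2890, 1.3735]  P^-=[0.9472 -0.1007; -0.1007 1.3951]  S=[1.6433 -0.6510; -0.6510 1.7391]  K=[0.6161 0.0583; 0.0377 0.8284]  nu=[-2.8282, 0.2972]  x^+=[-0.4360, 1.5131]  P^+=[0.3644 0.1108; 0.1108 0.2398]
step 2: x^-=[-0.3583, 1.6501]  P^-=[0.7411 0.0201; 0.0201 0.4526]  S=[1.3033 -0.2256; -0.2256 0.7368]  K=[0.5625 -0.0117; 0.0285 0.6172]  nu=[0.2438, -0.4953]  x^+=[-0.2153, 1.3513]  P^+=[0.3257 0.0828; 0.0828 0.1788]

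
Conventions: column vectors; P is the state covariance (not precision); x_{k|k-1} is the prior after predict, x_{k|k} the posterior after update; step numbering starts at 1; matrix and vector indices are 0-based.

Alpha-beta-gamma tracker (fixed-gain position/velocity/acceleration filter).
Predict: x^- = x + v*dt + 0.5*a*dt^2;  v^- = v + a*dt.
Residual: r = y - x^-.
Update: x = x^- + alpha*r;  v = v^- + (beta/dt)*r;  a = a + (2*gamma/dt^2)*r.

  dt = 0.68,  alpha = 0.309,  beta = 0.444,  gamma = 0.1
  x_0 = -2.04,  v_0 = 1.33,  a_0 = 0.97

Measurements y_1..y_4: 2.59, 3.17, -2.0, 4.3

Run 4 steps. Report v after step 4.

v_post = -0.9772

step 1: x_pred=-0.9113  r=3.5013  x^+=0.1706  v^+=4.2758  a^+=2.4844
step 2: x_pred=3.6525  r=-0.4825  x^+=3.5034  v^+=5.6501  a^+=2.2757
step 3: x_pred=7.8716  r=-9.8716  x^+=4.8213  v^+=0.7520  a^+=-1.9940
step 4: x_pred=4.8717  r=-0.5717  x^+=4.6950  v^+=-0.9772  a^+=-2.2413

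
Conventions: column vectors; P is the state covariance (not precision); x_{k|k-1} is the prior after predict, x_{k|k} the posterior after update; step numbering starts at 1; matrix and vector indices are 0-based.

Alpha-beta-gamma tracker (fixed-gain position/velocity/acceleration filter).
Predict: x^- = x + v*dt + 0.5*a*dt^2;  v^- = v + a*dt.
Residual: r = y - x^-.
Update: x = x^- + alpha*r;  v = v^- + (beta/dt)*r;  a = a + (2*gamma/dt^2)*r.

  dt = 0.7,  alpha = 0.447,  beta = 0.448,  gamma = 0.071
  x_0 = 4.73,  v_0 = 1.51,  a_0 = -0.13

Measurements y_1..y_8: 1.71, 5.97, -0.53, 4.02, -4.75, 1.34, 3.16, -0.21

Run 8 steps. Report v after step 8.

v_post = 3.1443

step 1: x_pred=5.7552  r=-4.0452  x^+=3.9470  v^+=-1.1699  a^+=-1.3023
step 2: x_pred=2.8090  r=3.1610  x^+=4.2220  v^+=-0.0584  a^+=-0.3862
step 3: x_pred=4.0864  r=-4.6164  x^+=2.0229  v^+=-3.2833  a^+=-1.7240
step 4: x_pred=-0.6978  r=4.7178  x^+=1.4110  v^+=-1.4707  a^+=-0.3568
step 5: x_pred=0.2941  r=-5.0441  x^+=-1.9606  v^+=-4.9487  a^+=-1.8186
step 6: x_pred=-5.8703  r=7.2103  x^+=-2.6473  v^+=-1.6072  a^+=0.2709
step 7: x_pred=-3.7059  r=6.8659  x^+=-0.6369  v^+=2.9767  a^+=2.2606
step 8: x_pred=2.0006  r=-2.2106  x^+=1.0125  v^+=3.1443  a^+=1.6200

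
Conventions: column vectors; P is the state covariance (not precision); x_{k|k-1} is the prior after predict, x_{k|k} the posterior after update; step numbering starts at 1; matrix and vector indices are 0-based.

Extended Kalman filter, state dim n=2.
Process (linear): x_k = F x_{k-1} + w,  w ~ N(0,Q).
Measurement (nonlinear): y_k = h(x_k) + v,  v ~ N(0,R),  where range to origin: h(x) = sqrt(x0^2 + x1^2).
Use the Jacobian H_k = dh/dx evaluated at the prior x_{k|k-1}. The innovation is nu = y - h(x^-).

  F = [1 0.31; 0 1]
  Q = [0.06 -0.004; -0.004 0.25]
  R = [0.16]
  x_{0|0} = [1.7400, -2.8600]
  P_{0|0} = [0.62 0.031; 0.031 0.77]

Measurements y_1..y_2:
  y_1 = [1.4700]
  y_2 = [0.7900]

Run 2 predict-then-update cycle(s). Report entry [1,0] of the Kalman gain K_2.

K[1,0] = -0.7212

step 1: x^-=[0.8534, -2.8600]  P^-=[0.7732 0.2657; 0.2657 1.0200]  H_jac=[0.2859 -0.9582]  S=[1.0142]  K=[-0.0330; -0.8888]  nu=[-1.5146]  x^+=[0.9035, -1.5138]  P^+=[0.7721 0.2359; 0.2359 0.2188]
step 2: x^-=[0.4342, -1.5138]  P^-=[0.9994 0.2997; 0.2997 0.4688]  H_jac=[0.2757 -0.9612]  S=[0.5103]  K=[-0.0247; -0.7212]  nu=[-0.7848]  x^+=[0.4535, -0.9478]  P^+=[0.9991 0.2907; 0.2907 0.2034]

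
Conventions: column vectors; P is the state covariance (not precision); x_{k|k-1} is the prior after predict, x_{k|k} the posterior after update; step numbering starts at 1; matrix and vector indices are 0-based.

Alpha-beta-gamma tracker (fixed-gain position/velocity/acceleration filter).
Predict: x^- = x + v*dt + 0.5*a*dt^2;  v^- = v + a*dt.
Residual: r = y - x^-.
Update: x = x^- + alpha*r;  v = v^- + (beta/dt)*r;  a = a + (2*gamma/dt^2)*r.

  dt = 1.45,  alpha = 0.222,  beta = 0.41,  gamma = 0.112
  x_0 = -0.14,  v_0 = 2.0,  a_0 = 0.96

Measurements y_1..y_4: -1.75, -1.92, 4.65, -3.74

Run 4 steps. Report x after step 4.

x_post = 1.8525

step 1: x_pred=3.7692  r=-5.5192  x^+=2.5439  v^+=1.8314  a^+=0.3720
step 2: x_pred=5.5905  r=-7.5105  x^+=3.9232  v^+=0.2471  a^+=-0.4282
step 3: x_pred=3.8314  r=0.8186  x^+=4.0131  v^+=-0.1423  a^+=-0.3410
step 4: x_pred=3.4484  r=-7.1884  x^+=1.8525  v^+=-2.6693  a^+=-1.1068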